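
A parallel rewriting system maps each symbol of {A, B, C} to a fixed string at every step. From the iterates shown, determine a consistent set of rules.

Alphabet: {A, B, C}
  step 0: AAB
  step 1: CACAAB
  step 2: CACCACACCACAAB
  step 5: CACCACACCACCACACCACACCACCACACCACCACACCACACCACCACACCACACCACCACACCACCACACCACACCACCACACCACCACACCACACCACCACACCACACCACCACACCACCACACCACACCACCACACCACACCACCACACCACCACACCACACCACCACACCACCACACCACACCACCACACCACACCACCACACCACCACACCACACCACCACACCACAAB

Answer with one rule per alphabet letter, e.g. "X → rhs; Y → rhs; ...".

  step 1 ⇒ step 2: CACAAB ⇒ CAC·CA·CAC·CA·CA·AB
    A ↦ CA
    B ↦ AB
    C ↦ CAC

A->CA, B->AB, C->CAC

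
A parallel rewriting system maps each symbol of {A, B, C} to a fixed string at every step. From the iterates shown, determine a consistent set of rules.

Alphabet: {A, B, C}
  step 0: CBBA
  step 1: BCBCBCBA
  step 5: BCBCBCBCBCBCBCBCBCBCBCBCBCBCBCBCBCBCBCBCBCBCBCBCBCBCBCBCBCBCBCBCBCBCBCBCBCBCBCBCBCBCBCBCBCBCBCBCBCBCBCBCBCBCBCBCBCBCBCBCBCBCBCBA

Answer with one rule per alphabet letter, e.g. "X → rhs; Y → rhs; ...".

  step 0 ⇒ step 1: CBBA ⇒ BC·BC·BC·BA
    A ↦ BA
    B ↦ BC
    C ↦ BC

A->BA, B->BC, C->BC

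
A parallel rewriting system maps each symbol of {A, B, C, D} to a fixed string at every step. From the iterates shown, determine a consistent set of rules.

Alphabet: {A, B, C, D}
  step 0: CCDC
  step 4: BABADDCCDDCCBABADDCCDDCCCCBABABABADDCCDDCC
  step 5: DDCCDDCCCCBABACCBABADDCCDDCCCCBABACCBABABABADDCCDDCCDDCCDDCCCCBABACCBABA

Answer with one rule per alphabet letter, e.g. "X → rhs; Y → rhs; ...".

A->CC, B->DD, C->BA, D->C

  step 4 ⇒ step 5: BABADDCCDDCCBABADDCCDDCCCCBABABABADDCCDDCC ⇒ DD·CC·DD·CC·C·C·BA·BA·C·C·BA·BA·DD·CC·DD·CC·C·C·BA·BA·C·C·BA·BA·BA·BA·DD·CC·DD·CC·DD·CC·DD·CC·C·C·BA·BA·C·C·BA·BA
    A ↦ CC
    B ↦ DD
    C ↦ BA
    D ↦ C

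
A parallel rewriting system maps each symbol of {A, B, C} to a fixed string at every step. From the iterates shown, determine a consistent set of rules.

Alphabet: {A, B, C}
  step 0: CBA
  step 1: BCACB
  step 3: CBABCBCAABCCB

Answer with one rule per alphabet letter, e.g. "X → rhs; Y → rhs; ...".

  step 0 ⇒ step 1: CBA ⇒ BC·A·CB
    A ↦ CB
    B ↦ A
    C ↦ BC

A->CB, B->A, C->BC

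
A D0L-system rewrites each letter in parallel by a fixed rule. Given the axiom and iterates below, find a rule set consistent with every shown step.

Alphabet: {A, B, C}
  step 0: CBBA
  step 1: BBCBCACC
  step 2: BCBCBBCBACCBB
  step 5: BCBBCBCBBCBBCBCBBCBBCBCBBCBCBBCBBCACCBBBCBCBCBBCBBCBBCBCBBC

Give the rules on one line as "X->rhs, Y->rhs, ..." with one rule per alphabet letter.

A->ACC, B->BC, C->B

  step 1 ⇒ step 2: BBCBCACC ⇒ BC·BC·B·BC·B·ACC·B·B
    A ↦ ACC
    B ↦ BC
    C ↦ B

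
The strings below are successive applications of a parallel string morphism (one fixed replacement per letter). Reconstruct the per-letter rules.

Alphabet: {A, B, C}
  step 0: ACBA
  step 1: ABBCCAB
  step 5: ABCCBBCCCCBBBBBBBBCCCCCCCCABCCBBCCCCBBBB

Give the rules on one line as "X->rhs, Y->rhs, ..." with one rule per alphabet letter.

  step 0 ⇒ step 1: ACBA ⇒ AB·B·CC·AB
    A ↦ AB
    B ↦ CC
    C ↦ B

A->AB, B->CC, C->B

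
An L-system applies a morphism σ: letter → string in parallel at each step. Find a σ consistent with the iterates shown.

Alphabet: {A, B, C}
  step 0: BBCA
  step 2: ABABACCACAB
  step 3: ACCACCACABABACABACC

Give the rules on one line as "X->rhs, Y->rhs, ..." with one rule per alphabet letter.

A->AC, B->C, C->AB

  step 2 ⇒ step 3: ABABACCACAB ⇒ AC·C·AC·C·AC·AB·AB·AC·AB·AC·C
    A ↦ AC
    B ↦ C
    C ↦ AB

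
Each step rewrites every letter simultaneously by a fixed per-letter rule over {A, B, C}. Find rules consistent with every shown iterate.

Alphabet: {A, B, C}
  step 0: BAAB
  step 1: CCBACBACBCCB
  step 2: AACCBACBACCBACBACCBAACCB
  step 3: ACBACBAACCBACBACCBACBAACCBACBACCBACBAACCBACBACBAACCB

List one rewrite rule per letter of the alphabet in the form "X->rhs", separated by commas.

A->ACB, B->CCB, C->A

  step 2 ⇒ step 3: AACCBACBACCBACBACCBAACCB ⇒ ACB·ACB·A·A·CCB·ACB·A·CCB·ACB·A·A·CCB·ACB·A·CCB·ACB·A·A·CCB·ACB·ACB·A·A·CCB
    A ↦ ACB
    B ↦ CCB
    C ↦ A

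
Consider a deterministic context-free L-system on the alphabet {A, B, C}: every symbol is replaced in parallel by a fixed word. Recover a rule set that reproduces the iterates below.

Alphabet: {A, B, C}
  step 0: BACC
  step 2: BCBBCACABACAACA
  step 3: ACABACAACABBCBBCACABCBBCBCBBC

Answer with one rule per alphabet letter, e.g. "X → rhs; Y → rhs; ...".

A->BC, B->ACA, C->B

  step 2 ⇒ step 3: BCBBCACABACAACA ⇒ ACA·B·ACA·ACA·B·BC·B·BC·ACA·BC·B·BC·BC·B·BC
    A ↦ BC
    B ↦ ACA
    C ↦ B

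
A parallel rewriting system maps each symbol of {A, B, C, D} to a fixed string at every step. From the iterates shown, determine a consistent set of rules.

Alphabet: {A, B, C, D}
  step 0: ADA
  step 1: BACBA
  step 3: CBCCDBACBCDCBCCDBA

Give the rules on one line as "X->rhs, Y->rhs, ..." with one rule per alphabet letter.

  step 0 ⇒ step 1: ADA ⇒ BA·C·BA
    A ↦ BA
    D ↦ C
    B ↦ CD  (constrained at step 1)
    C ↦ CB  (constrained at step 1)

A->BA, B->CD, C->CB, D->C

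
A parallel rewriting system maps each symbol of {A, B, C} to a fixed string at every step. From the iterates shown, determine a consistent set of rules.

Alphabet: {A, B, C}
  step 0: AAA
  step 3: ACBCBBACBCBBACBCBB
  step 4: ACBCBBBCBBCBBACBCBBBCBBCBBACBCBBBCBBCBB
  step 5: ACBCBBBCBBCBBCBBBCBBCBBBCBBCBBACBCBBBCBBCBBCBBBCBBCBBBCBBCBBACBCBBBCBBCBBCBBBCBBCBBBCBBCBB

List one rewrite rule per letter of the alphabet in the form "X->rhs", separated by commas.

A->AC, B->CBB, C->B

  step 4 ⇒ step 5: ACBCBBBCBBCBBACBCBBBCBBCBBACBCBBBCBBCBB ⇒ AC·B·CBB·B·CBB·CBB·CBB·B·CBB·CBB·B·CBB·CBB·AC·B·CBB·B·CBB·CBB·CBB·B·CBB·CBB·B·CBB·CBB·AC·B·CBB·B·CBB·CBB·CBB·B·CBB·CBB·B·CBB·CBB
    A ↦ AC
    B ↦ CBB
    C ↦ B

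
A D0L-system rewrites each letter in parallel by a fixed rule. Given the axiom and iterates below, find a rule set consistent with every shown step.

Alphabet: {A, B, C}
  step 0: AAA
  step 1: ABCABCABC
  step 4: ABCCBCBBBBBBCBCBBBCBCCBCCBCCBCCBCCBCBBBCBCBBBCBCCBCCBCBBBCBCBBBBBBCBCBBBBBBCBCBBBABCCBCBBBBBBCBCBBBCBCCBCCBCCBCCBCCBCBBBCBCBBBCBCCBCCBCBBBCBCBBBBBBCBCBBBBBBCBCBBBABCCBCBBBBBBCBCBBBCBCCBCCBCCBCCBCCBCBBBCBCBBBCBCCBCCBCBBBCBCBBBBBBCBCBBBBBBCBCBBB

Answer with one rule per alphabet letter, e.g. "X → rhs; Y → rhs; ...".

A->ABC, B->CBC, C->BBB

  step 0 ⇒ step 1: AAA ⇒ ABC·ABC·ABC
    A ↦ ABC
    B ↦ CBC  (constrained at step 1)
    C ↦ BBB  (constrained at step 1)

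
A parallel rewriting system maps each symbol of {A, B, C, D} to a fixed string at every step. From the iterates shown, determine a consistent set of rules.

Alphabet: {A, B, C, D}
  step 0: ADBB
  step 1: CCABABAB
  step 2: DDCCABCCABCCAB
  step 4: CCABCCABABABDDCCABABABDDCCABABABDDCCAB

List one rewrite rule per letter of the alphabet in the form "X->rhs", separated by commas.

A->CC, B->AB, C->D, D->AB

  step 1 ⇒ step 2: CCABABAB ⇒ D·D·CC·AB·CC·AB·CC·AB
    A ↦ CC
    B ↦ AB
    C ↦ D
  step 0 ⇒ step 1: ADBB ⇒ CC·AB·AB·AB
    D ↦ AB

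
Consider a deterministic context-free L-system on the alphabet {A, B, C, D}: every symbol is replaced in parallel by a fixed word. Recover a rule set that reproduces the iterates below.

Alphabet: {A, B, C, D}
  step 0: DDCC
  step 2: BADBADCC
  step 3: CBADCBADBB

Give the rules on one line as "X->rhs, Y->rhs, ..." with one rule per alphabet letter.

A->B, B->C, C->B, D->AD

  step 2 ⇒ step 3: BADBADCC ⇒ C·B·AD·C·B·AD·B·B
    A ↦ B
    B ↦ C
    C ↦ B
    D ↦ AD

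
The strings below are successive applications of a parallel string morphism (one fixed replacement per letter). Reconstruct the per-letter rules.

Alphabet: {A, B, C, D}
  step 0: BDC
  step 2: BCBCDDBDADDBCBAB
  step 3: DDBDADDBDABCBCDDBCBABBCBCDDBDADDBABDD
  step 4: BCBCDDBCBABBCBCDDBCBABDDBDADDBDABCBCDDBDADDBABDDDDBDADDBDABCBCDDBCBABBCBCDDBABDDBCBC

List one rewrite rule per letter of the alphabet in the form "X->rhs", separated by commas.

A->BAB, B->DD, C->BDA, D->BC

  step 3 ⇒ step 4: DDBDADDBDABCBCDDBCBABBCBCDDBDADDBABDD ⇒ BC·BC·DD·BC·BAB·BC·BC·DD·BC·BAB·DD·BDA·DD·BDA·BC·BC·DD·BDA·DD·BAB·DD·DD·BDA·DD·BDA·BC·BC·DD·BC·BAB·BC·BC·DD·BAB·DD·BC·BC
    A ↦ BAB
    B ↦ DD
    C ↦ BDA
    D ↦ BC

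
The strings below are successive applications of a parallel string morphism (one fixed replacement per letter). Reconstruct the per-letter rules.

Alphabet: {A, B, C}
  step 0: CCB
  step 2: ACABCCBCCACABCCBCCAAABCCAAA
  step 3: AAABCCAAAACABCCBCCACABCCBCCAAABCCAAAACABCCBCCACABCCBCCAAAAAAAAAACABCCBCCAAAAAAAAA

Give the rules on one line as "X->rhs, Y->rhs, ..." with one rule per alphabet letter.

  step 2 ⇒ step 3: ACABCCBCCACABCCBCCAAABCCAAA ⇒ AAA·BCC·AAA·ACA·BCC·BCC·ACA·BCC·BCC·AAA·BCC·AAA·ACA·BCC·BCC·ACA·BCC·BCC·AAA·AAA·AAA·ACA·BCC·BCC·AAA·AAA·AAA
    A ↦ AAA
    B ↦ ACA
    C ↦ BCC

A->AAA, B->ACA, C->BCC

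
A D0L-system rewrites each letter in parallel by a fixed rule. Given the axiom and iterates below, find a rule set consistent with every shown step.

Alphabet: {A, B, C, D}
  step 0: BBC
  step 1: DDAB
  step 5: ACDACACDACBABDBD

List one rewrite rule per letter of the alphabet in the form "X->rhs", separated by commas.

  step 0 ⇒ step 1: BBC ⇒ D·D·AB
    B ↦ D
    C ↦ AB
    A ↦ B  (constrained at step 1)
    D ↦ AC  (constrained at step 1)

A->B, B->D, C->AB, D->AC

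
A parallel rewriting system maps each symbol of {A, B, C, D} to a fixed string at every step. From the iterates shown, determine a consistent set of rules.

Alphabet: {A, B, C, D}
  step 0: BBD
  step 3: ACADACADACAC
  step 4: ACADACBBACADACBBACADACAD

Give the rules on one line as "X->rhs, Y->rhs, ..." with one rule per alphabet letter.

A->AC, B->A, C->AD, D->BB

  step 3 ⇒ step 4: ACADACADACAC ⇒ AC·AD·AC·BB·AC·AD·AC·BB·AC·AD·AC·AD
    A ↦ AC
    C ↦ AD
    D ↦ BB
    B ↦ A  (constrained at step 0)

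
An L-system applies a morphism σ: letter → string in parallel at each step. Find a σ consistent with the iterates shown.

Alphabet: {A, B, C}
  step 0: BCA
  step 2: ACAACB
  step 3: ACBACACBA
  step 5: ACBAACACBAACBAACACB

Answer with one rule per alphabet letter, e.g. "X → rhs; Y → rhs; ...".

A->AC, B->A, C->B

  step 2 ⇒ step 3: ACAACB ⇒ AC·B·AC·AC·B·A
    A ↦ AC
    B ↦ A
    C ↦ B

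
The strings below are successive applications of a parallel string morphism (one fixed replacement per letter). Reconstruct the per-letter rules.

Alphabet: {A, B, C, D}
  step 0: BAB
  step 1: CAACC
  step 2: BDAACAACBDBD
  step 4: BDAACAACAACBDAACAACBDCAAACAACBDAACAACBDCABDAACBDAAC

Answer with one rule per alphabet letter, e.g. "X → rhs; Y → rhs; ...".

A->AAC, B->C, C->BD, D->A

  step 1 ⇒ step 2: CAACC ⇒ BD·AAC·AAC·BD·BD
    A ↦ AAC
    C ↦ BD
  step 0 ⇒ step 1: BAB ⇒ C·AAC·C
    B ↦ C
    D ↦ A  (constrained at step 2)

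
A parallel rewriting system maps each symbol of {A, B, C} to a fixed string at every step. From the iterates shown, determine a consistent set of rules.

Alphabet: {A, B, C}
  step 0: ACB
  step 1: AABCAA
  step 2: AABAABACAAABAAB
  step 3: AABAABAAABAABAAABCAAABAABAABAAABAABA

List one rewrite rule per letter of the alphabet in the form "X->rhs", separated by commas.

A->AAB, B->A, C->CA

  step 2 ⇒ step 3: AABAABACAAABAAB ⇒ AAB·AAB·A·AAB·AAB·A·AAB·CA·AAB·AAB·AAB·A·AAB·AAB·A
    A ↦ AAB
    B ↦ A
    C ↦ CA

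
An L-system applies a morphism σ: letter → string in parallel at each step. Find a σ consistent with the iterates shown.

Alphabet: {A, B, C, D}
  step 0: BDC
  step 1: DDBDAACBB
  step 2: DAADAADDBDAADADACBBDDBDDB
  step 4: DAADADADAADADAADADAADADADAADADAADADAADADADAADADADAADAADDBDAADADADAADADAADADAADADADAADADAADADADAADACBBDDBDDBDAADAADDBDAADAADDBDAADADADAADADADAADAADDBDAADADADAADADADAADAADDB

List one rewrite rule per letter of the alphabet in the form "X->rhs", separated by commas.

A->DA, B->DDB, C->CBB, D->DAA

  step 1 ⇒ step 2: DDBDAACBB ⇒ DAA·DAA·DDB·DAA·DA·DA·CBB·DDB·DDB
    A ↦ DA
    B ↦ DDB
    C ↦ CBB
    D ↦ DAA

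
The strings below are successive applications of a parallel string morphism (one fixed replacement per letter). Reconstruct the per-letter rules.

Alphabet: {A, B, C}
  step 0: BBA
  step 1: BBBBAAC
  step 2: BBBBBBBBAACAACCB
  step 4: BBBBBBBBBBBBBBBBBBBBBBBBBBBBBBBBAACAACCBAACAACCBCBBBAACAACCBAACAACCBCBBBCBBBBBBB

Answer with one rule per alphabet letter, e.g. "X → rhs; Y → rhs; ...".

  step 1 ⇒ step 2: BBBBAAC ⇒ BB·BB·BB·BB·AAC·AAC·CB
    A ↦ AAC
    B ↦ BB
    C ↦ CB

A->AAC, B->BB, C->CB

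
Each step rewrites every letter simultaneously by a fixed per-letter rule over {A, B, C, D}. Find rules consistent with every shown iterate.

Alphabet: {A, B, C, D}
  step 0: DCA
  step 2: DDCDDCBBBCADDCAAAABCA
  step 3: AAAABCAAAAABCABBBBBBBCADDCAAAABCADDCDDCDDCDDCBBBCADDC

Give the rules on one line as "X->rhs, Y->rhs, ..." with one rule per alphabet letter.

A->DDC, B->BB, C->BCA, D->AA

  step 2 ⇒ step 3: DDCDDCBBBCADDCAAAABCA ⇒ AA·AA·BCA·AA·AA·BCA·BB·BB·BB·BCA·DDC·AA·AA·BCA·DDC·DDC·DDC·DDC·BB·BCA·DDC
    A ↦ DDC
    B ↦ BB
    C ↦ BCA
    D ↦ AA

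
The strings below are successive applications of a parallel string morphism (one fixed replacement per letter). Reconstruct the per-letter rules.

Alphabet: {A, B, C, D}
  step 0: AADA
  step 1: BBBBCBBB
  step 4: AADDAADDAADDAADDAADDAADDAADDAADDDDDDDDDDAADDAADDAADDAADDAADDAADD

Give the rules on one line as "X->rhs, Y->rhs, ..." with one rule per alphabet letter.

A->BB, B->DD, C->AA, D->CB

  step 0 ⇒ step 1: AADA ⇒ BB·BB·CB·BB
    A ↦ BB
    D ↦ CB
    B ↦ DD  (constrained at step 1)
    C ↦ AA  (constrained at step 1)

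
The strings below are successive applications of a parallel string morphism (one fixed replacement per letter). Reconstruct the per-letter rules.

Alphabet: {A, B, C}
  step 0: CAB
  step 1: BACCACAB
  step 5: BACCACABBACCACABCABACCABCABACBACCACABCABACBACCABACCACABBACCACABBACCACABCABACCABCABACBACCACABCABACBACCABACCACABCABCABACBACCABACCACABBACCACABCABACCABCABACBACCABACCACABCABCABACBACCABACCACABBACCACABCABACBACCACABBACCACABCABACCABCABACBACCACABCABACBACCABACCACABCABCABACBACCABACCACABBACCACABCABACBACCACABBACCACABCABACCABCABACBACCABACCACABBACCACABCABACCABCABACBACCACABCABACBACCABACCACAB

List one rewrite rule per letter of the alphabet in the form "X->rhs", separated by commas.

A->CA, B->CAB, C->BAC

  step 0 ⇒ step 1: CAB ⇒ BAC·CA·CAB
    A ↦ CA
    B ↦ CAB
    C ↦ BAC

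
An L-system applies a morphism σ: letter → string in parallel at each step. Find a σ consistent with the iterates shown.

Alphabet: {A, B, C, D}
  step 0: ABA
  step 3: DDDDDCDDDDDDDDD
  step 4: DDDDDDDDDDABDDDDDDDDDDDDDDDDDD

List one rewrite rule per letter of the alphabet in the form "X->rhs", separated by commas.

  step 3 ⇒ step 4: DDDDDCDDDDDDDDD ⇒ DD·DD·DD·DD·DD·AB·DD·DD·DD·DD·DD·DD·DD·DD·DD
    C ↦ AB
    D ↦ DD
    A ↦ D  (constrained at step 0)
    B ↦ CD  (constrained at step 0)

A->D, B->CD, C->AB, D->DD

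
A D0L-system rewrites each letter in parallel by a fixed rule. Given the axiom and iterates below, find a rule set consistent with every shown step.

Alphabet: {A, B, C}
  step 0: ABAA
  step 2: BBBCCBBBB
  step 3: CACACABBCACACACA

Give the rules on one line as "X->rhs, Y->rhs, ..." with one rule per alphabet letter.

  step 2 ⇒ step 3: BBBCCBBBB ⇒ CA·CA·CA·B·B·CA·CA·CA·CA
    B ↦ CA
    C ↦ B
    A ↦ CC  (constrained at step 0)

A->CC, B->CA, C->B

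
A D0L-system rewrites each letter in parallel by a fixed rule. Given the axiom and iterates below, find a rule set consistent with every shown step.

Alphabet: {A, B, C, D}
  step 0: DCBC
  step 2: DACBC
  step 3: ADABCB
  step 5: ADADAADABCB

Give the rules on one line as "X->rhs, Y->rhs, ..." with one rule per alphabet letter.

A->DA, B->C, C->B, D->A

  step 2 ⇒ step 3: DACBC ⇒ A·DA·B·C·B
    A ↦ DA
    B ↦ C
    C ↦ B
    D ↦ A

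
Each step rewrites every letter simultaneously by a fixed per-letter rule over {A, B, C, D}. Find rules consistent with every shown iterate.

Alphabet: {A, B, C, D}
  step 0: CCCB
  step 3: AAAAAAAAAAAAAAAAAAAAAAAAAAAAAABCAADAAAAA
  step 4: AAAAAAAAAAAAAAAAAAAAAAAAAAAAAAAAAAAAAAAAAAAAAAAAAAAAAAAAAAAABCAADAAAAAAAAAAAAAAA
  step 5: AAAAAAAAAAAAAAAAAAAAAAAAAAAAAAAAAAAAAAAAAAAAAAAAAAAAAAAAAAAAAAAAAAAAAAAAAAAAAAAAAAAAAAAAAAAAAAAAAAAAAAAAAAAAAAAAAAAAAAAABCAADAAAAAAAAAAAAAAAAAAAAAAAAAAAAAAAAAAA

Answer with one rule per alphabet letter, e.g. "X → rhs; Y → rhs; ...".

  step 4 ⇒ step 5: AAAAAAAAAAAAAAAAAAAAAAAAAAAAAAAAAAAAAAAAAAAAAAAAAAAAAAAAAAAABCAADAAAAAAAAAAAAAAA ⇒ AA·AA·AA·AA·AA·AA·AA·AA·AA·AA·AA·AA·AA·AA·AA·AA·AA·AA·AA·AA·AA·AA·AA·AA·AA·AA·AA·AA·AA·AA·AA·AA·AA·AA·AA·AA·AA·AA·AA·AA·AA·AA·AA·AA·AA·AA·AA·AA·AA·AA·AA·AA·AA·AA·AA·AA·AA·AA·AA·AA·BC·AAD·AA·AA·A·AA·AA·AA·AA·AA·AA·AA·AA·AA·AA·AA·AA·AA·AA·AA
    A ↦ AA
    B ↦ BC
    C ↦ AAD
    D ↦ A

A->AA, B->BC, C->AAD, D->A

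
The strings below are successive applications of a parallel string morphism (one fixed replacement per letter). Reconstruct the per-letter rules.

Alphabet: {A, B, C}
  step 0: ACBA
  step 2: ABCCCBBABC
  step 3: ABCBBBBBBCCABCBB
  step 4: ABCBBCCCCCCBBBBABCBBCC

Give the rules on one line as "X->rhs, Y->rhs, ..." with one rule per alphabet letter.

  step 3 ⇒ step 4: ABCBBBBBBCCABCBB ⇒ AB·C·BB·C·C·C·C·C·C·BB·BB·AB·C·BB·C·C
    A ↦ AB
    B ↦ C
    C ↦ BB

A->AB, B->C, C->BB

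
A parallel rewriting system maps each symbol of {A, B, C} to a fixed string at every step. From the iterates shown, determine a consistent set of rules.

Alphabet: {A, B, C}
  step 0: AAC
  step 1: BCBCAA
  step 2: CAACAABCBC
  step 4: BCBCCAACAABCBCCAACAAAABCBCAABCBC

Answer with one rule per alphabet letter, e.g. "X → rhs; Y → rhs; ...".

  step 1 ⇒ step 2: BCBCAA ⇒ C·AA·C·AA·BC·BC
    A ↦ BC
    B ↦ C
    C ↦ AA

A->BC, B->C, C->AA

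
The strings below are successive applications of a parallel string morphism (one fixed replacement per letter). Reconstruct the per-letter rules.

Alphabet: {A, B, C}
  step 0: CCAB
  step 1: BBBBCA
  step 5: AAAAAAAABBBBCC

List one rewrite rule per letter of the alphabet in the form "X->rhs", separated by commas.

  step 0 ⇒ step 1: CCAB ⇒ BB·BB·C·A
    A ↦ C
    B ↦ A
    C ↦ BB

A->C, B->A, C->BB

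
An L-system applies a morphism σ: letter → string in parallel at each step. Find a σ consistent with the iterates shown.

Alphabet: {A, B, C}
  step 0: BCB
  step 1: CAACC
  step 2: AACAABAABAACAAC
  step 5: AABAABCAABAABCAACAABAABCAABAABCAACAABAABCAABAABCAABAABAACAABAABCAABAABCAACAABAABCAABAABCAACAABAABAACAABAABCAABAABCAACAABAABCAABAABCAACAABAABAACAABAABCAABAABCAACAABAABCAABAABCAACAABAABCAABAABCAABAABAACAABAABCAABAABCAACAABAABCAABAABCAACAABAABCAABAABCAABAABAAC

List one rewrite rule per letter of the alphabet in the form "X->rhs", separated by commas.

  step 1 ⇒ step 2: CAACC ⇒ AAC·AAB·AAB·AAC·AAC
    A ↦ AAB
    C ↦ AAC
  step 0 ⇒ step 1: BCB ⇒ C·AAC·C
    B ↦ C

A->AAB, B->C, C->AAC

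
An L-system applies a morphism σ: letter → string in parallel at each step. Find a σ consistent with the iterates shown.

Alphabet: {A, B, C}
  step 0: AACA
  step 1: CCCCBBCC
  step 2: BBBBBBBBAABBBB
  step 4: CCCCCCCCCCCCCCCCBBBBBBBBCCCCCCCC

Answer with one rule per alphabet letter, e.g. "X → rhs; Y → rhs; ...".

A->CC, B->A, C->BB

  step 1 ⇒ step 2: CCCCBBCC ⇒ BB·BB·BB·BB·A·A·BB·BB
    B ↦ A
    C ↦ BB
  step 0 ⇒ step 1: AACA ⇒ CC·CC·BB·CC
    A ↦ CC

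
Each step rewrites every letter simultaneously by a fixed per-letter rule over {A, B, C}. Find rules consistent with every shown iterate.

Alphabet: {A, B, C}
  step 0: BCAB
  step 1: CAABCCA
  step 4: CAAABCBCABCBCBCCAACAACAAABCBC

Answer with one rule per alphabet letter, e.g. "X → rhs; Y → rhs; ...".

A->BC, B->CA, C->A

  step 0 ⇒ step 1: BCAB ⇒ CA·A·BC·CA
    A ↦ BC
    B ↦ CA
    C ↦ A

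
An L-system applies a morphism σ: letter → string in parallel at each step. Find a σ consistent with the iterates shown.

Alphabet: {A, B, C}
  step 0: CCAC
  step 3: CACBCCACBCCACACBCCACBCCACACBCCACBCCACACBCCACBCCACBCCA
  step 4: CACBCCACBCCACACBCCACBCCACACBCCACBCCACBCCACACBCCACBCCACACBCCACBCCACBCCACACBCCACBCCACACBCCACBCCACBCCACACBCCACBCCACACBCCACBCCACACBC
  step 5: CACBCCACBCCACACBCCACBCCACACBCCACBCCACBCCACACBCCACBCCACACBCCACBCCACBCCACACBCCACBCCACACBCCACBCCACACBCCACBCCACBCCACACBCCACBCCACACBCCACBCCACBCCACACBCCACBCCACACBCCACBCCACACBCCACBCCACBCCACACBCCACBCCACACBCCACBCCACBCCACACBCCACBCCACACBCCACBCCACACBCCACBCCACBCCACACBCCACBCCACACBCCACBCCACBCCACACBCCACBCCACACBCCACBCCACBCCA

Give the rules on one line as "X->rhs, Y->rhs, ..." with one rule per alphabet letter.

  step 4 ⇒ step 5: CACBCCACBCCACACBCCACBCCACACBCCACBCCACBCCACACBCCACBCCACACBCCACBCCACBCCACACBCCACBCCACACBCCACBCCACBCCACACBCCACBCCACACBCCACBCCACACBC ⇒ CA·CBC·CA·CBC·CA·CA·CBC·CA·CBC·CA·CA·CBC·CA·CBC·CA·CBC·CA·CA·CBC·CA·CBC·CA·CA·CBC·CA·CBC·CA·CBC·CA·CA·CBC·CA·CBC·CA·CA·CBC·CA·CBC·CA·CA·CBC·CA·CBC·CA·CBC·CA·CA·CBC·CA·CBC·CA·CA·CBC·CA·CBC·CA·CBC·CA·CA·CBC·CA·CBC·CA·CA·CBC·CA·CBC·CA·CA·CBC·CA·CBC·CA·CBC·CA·CA·CBC·CA·CBC·CA·CA·CBC·CA·CBC·CA·CBC·CA·CA·CBC·CA·CBC·CA·CA·CBC·CA·CBC·CA·CA·CBC·CA·CBC·CA·CBC·CA·CA·CBC·CA·CBC·CA·CA·CBC·CA·CBC·CA·CBC·CA·CA·CBC·CA·CBC·CA·CA·CBC·CA·CBC·CA·CBC·CA
    A ↦ CBC
    B ↦ CBC
    C ↦ CA

A->CBC, B->CBC, C->CA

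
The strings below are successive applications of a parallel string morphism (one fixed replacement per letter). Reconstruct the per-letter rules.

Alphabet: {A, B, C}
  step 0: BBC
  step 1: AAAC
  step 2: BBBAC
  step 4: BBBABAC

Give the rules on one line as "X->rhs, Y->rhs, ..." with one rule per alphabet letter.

  step 1 ⇒ step 2: AAAC ⇒ B·B·B·AC
    A ↦ B
    C ↦ AC
  step 0 ⇒ step 1: BBC ⇒ A·A·AC
    B ↦ A

A->B, B->A, C->AC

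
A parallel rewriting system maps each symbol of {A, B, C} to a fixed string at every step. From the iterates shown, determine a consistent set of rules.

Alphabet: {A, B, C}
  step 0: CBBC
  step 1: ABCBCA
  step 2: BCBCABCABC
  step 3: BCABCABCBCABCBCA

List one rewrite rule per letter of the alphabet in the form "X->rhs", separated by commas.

  step 2 ⇒ step 3: BCBCABCABC ⇒ BC·A·BC·A·BC·BC·A·BC·BC·A
    A ↦ BC
    B ↦ BC
    C ↦ A

A->BC, B->BC, C->A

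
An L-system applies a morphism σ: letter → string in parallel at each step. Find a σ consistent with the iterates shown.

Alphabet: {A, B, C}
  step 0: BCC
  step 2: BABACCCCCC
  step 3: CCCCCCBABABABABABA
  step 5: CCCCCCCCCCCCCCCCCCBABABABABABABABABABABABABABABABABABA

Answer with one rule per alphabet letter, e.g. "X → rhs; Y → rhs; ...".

A->C, B->CC, C->BA

  step 2 ⇒ step 3: BABACCCCCC ⇒ CC·C·CC·C·BA·BA·BA·BA·BA·BA
    A ↦ C
    B ↦ CC
    C ↦ BA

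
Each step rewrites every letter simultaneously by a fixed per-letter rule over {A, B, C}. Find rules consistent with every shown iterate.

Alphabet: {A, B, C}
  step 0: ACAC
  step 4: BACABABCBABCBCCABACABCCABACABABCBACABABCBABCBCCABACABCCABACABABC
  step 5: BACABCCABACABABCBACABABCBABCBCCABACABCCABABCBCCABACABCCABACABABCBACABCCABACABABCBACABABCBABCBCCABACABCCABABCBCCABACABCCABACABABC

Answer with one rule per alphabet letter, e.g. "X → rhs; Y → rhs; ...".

A->CA, B->BA, C->BC

  step 4 ⇒ step 5: BACABABCBABCBCCABACABCCABACABABCBACABABCBABCBCCABACABCCABACABABC ⇒ BA·CA·BC·CA·BA·CA·BA·BC·BA·CA·BA·BC·BA·BC·BC·CA·BA·CA·BC·CA·BA·BC·BC·CA·BA·CA·BC·CA·BA·CA·BA·BC·BA·CA·BC·CA·BA·CA·BA·BC·BA·CA·BA·BC·BA·BC·BC·CA·BA·CA·BC·CA·BA·BC·BC·CA·BA·CA·BC·CA·BA·CA·BA·BC
    A ↦ CA
    B ↦ BA
    C ↦ BC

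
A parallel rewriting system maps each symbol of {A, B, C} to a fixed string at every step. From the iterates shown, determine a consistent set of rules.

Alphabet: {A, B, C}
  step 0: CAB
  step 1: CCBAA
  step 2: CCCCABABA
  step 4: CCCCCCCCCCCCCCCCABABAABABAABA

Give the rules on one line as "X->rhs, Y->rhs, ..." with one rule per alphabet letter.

A->BA, B->A, C->CC

  step 1 ⇒ step 2: CCBAA ⇒ CC·CC·A·BA·BA
    A ↦ BA
    B ↦ A
    C ↦ CC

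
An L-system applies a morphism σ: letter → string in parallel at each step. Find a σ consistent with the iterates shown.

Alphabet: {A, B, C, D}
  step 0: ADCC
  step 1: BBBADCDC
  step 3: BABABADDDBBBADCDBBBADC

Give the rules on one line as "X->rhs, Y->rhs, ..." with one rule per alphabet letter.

  step 0 ⇒ step 1: ADCC ⇒ BB·BA·DC·DC
    A ↦ BB
    C ↦ DC
    D ↦ BA
    B ↦ D  (constrained at step 1)

A->BB, B->D, C->DC, D->BA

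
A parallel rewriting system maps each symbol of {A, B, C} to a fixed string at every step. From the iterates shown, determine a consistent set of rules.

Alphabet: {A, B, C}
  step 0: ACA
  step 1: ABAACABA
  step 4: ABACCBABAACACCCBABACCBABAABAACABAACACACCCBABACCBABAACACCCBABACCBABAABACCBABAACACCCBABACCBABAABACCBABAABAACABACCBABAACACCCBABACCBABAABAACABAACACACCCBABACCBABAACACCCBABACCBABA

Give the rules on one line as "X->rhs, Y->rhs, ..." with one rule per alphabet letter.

A->ABA, B->CCB, C->AC

  step 0 ⇒ step 1: ACA ⇒ ABA·AC·ABA
    A ↦ ABA
    C ↦ AC
    B ↦ CCB  (constrained at step 1)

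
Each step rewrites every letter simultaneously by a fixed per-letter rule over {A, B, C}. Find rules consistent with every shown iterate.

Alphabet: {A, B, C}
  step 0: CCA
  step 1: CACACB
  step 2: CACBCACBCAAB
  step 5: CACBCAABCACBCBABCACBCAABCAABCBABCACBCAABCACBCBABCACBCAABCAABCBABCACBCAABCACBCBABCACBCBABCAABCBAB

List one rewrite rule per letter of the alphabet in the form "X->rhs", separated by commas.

  step 1 ⇒ step 2: CACACB ⇒ CA·CB·CA·CB·CA·AB
    A ↦ CB
    B ↦ AB
    C ↦ CA

A->CB, B->AB, C->CA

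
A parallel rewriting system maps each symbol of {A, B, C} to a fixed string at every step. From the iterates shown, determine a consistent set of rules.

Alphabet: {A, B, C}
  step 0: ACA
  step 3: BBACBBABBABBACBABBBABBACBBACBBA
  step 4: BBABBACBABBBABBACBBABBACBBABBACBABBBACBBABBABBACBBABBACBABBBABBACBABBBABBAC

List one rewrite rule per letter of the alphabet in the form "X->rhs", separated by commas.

  step 3 ⇒ step 4: BBACBBABBABBACBABBBABBACBBACBBA ⇒ BBA·BBA·C·BAB·BBA·BBA·C·BBA·BBA·C·BBA·BBA·C·BAB·BBA·C·BBA·BBA·BBA·C·BBA·BBA·C·BAB·BBA·BBA·C·BAB·BBA·BBA·C
    A ↦ C
    B ↦ BBA
    C ↦ BAB

A->C, B->BBA, C->BAB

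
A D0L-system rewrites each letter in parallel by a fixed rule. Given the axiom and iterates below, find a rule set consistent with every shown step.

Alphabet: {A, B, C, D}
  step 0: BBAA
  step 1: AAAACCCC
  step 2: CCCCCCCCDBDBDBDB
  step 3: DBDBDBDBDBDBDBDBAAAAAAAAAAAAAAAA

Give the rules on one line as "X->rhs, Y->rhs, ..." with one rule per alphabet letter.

A->CC, B->AA, C->DB, D->AA

  step 2 ⇒ step 3: CCCCCCCCDBDBDBDB ⇒ DB·DB·DB·DB·DB·DB·DB·DB·AA·AA·AA·AA·AA·AA·AA·AA
    B ↦ AA
    C ↦ DB
    D ↦ AA
  step 0 ⇒ step 1: BBAA ⇒ AA·AA·CC·CC
    A ↦ CC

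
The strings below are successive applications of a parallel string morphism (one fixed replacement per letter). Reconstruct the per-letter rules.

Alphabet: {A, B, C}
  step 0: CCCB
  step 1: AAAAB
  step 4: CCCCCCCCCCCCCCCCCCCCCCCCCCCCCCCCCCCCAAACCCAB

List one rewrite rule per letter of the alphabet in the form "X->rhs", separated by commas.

A->CCC, B->AB, C->A

  step 0 ⇒ step 1: CCCB ⇒ A·A·A·AB
    B ↦ AB
    C ↦ A
    A ↦ CCC  (constrained at step 1)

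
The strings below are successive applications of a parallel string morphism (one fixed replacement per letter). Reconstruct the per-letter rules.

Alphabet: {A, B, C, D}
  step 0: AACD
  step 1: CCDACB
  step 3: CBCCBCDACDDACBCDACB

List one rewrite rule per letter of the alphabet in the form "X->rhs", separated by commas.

  step 0 ⇒ step 1: AACD ⇒ C·C·DA·CB
    A ↦ C
    C ↦ DA
    D ↦ CB
    B ↦ CD  (constrained at step 1)

A->C, B->CD, C->DA, D->CB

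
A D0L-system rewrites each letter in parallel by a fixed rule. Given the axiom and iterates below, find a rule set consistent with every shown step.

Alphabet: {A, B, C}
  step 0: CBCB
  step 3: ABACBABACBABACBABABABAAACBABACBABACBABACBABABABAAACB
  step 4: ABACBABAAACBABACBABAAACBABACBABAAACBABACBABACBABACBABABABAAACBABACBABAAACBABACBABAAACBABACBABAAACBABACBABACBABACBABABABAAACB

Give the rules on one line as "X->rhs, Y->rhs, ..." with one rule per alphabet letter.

A->AB, B->ACB, C->AA

  step 3 ⇒ step 4: ABACBABACBABACBABABABAAACBABACBABACBABACBABABABAAACB ⇒ AB·ACB·AB·AA·ACB·AB·ACB·AB·AA·ACB·AB·ACB·AB·AA·ACB·AB·ACB·AB·ACB·AB·ACB·AB·AB·AB·AA·ACB·AB·ACB·AB·AA·ACB·AB·ACB·AB·AA·ACB·AB·ACB·AB·AA·ACB·AB·ACB·AB·ACB·AB·ACB·AB·AB·AB·AA·ACB
    A ↦ AB
    B ↦ ACB
    C ↦ AA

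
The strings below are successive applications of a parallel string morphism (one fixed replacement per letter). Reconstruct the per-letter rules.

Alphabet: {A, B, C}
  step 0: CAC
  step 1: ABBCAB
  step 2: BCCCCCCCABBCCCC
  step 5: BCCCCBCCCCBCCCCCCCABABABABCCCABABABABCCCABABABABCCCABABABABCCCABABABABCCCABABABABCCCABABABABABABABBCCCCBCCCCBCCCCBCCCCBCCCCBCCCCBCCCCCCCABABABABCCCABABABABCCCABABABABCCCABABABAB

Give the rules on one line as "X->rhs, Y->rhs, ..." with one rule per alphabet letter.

  step 1 ⇒ step 2: ABBCAB ⇒ BC·CCC·CCC·AB·BC·CCC
    A ↦ BC
    B ↦ CCC
    C ↦ AB

A->BC, B->CCC, C->AB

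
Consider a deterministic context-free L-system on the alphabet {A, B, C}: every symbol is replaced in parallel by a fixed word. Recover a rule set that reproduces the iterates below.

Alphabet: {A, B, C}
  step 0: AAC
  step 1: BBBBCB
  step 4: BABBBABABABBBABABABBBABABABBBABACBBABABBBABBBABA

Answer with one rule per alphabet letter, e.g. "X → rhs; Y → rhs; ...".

A->BB, B->BA, C->CB

  step 0 ⇒ step 1: AAC ⇒ BB·BB·CB
    A ↦ BB
    C ↦ CB
    B ↦ BA  (constrained at step 1)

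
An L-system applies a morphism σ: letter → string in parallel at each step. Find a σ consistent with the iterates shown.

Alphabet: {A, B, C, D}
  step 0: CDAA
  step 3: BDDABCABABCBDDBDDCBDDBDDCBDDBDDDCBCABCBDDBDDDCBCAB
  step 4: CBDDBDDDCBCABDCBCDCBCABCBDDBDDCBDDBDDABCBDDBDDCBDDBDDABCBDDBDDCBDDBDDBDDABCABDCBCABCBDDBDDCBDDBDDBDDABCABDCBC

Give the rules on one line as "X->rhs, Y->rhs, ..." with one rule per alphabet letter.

A->DCB, B->C, C->AB, D->BDD

  step 3 ⇒ step 4: BDDABCABABCBDDBDDCBDDBDDCBDDBDDDCBCABCBDDBDDDCBCAB ⇒ C·BDD·BDD·DCB·C·AB·DCB·C·DCB·C·AB·C·BDD·BDD·C·BDD·BDD·AB·C·BDD·BDD·C·BDD·BDD·AB·C·BDD·BDD·C·BDD·BDD·BDD·AB·C·AB·DCB·C·AB·C·BDD·BDD·C·BDD·BDD·BDD·AB·C·AB·DCB·C
    A ↦ DCB
    B ↦ C
    C ↦ AB
    D ↦ BDD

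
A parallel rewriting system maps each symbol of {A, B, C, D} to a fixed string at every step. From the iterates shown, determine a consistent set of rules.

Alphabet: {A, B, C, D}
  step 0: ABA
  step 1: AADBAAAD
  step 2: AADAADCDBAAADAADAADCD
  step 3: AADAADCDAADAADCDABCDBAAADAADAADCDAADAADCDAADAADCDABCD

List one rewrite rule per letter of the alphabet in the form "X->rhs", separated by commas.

A->AAD, B->BA, C->AB, D->CD

  step 2 ⇒ step 3: AADAADCDBAAADAADAADCD ⇒ AAD·AAD·CD·AAD·AAD·CD·AB·CD·BA·AAD·AAD·AAD·CD·AAD·AAD·CD·AAD·AAD·CD·AB·CD
    A ↦ AAD
    B ↦ BA
    C ↦ AB
    D ↦ CD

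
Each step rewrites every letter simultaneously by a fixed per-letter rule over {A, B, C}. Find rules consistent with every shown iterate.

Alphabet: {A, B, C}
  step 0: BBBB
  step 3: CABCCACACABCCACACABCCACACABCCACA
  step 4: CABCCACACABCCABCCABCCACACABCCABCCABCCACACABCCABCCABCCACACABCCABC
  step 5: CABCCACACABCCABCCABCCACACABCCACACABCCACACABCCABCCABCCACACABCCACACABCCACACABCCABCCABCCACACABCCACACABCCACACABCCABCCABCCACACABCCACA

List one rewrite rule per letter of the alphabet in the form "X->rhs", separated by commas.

  step 4 ⇒ step 5: CABCCACACABCCABCCABCCACACABCCABCCABCCACACABCCABCCABCCACACABCCABC ⇒ CA·BC·CA·CA·CA·BC·CA·BC·CA·BC·CA·CA·CA·BC·CA·CA·CA·BC·CA·CA·CA·BC·CA·BC·CA·BC·CA·CA·CA·BC·CA·CA·CA·BC·CA·CA·CA·BC·CA·BC·CA·BC·CA·CA·CA·BC·CA·CA·CA·BC·CA·CA·CA·BC·CA·BC·CA·BC·CA·CA·CA·BC·CA·CA
    A ↦ BC
    B ↦ CA
    C ↦ CA

A->BC, B->CA, C->CA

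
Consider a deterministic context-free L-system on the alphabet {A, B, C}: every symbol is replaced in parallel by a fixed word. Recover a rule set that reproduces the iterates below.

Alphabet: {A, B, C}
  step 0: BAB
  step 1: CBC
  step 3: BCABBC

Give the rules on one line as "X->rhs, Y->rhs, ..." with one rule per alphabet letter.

A->B, B->C, C->AB

  step 0 ⇒ step 1: BAB ⇒ C·B·C
    A ↦ B
    B ↦ C
    C ↦ AB  (constrained at step 1)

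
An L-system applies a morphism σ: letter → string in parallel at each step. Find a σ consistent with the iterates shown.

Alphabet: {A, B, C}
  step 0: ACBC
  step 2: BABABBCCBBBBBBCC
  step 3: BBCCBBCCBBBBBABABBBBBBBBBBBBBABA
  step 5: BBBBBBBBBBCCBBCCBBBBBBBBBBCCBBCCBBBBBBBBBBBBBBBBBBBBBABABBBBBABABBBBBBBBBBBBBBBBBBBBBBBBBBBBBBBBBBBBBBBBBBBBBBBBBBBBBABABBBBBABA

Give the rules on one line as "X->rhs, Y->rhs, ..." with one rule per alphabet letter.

A->CC, B->BB, C->BA

  step 2 ⇒ step 3: BABABBCCBBBBBBCC ⇒ BB·CC·BB·CC·BB·BB·BA·BA·BB·BB·BB·BB·BB·BB·BA·BA
    A ↦ CC
    B ↦ BB
    C ↦ BA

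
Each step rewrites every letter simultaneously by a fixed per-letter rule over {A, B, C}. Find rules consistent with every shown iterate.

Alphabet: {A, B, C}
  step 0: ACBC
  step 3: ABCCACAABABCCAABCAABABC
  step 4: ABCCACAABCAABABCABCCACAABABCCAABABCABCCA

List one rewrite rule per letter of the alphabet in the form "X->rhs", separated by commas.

  step 3 ⇒ step 4: ABCCACAABABCCAABCAABABC ⇒ AB·C·CA·CA·AB·CA·AB·AB·C·AB·C·CA·CA·AB·AB·C·CA·AB·AB·C·AB·C·CA
    A ↦ AB
    B ↦ C
    C ↦ CA

A->AB, B->C, C->CA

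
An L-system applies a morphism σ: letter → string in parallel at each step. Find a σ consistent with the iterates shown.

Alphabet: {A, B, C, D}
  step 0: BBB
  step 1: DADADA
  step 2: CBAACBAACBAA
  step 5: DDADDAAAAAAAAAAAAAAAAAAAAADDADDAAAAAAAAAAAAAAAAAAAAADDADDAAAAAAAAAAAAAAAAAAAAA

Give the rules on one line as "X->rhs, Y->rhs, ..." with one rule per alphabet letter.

A->AA, B->DA, C->D, D->CB

  step 1 ⇒ step 2: DADADA ⇒ CB·AA·CB·AA·CB·AA
    A ↦ AA
    D ↦ CB
  step 0 ⇒ step 1: BBB ⇒ DA·DA·DA
    B ↦ DA
    C ↦ D  (constrained at step 2)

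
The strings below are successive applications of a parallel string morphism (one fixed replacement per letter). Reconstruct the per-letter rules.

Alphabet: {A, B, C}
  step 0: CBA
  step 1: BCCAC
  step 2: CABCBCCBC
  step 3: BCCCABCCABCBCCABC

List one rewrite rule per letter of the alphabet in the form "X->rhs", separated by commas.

A->C, B->CA, C->BC

  step 2 ⇒ step 3: CABCBCCBC ⇒ BC·C·CA·BC·CA·BC·BC·CA·BC
    A ↦ C
    B ↦ CA
    C ↦ BC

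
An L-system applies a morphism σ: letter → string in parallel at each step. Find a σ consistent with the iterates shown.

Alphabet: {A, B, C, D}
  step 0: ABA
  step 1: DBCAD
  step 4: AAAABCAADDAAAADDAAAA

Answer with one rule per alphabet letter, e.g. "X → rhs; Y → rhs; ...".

A->D, B->BCA, C->A, D->AA

  step 0 ⇒ step 1: ABA ⇒ D·BCA·D
    A ↦ D
    B ↦ BCA
    C ↦ A  (constrained at step 1)
    D ↦ AA  (constrained at step 1)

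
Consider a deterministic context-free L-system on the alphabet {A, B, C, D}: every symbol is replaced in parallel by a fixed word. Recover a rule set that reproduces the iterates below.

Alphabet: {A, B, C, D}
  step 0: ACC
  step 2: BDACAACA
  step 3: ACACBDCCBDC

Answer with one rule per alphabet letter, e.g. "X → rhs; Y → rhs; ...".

  step 2 ⇒ step 3: BDACAACA ⇒ A·CA·C·BD·C·C·BD·C
    A ↦ C
    B ↦ A
    C ↦ BD
    D ↦ CA

A->C, B->A, C->BD, D->CA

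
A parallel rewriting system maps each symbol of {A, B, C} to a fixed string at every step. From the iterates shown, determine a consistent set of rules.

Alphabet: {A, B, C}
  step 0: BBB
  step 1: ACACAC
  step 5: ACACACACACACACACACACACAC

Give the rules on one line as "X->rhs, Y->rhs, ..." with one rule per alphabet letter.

  step 0 ⇒ step 1: BBB ⇒ AC·AC·AC
    B ↦ AC
    A ↦ B  (constrained at step 1)
    C ↦ B  (constrained at step 1)

A->B, B->AC, C->B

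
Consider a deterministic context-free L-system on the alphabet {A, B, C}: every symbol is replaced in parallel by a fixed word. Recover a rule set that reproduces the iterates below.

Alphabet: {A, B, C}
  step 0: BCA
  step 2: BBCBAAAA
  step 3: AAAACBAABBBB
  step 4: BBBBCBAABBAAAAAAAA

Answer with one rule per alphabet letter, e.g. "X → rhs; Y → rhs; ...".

A->B, B->AA, C->CB

  step 3 ⇒ step 4: AAAACBAABBBB ⇒ B·B·B·B·CB·AA·B·B·AA·AA·AA·AA
    A ↦ B
    B ↦ AA
    C ↦ CB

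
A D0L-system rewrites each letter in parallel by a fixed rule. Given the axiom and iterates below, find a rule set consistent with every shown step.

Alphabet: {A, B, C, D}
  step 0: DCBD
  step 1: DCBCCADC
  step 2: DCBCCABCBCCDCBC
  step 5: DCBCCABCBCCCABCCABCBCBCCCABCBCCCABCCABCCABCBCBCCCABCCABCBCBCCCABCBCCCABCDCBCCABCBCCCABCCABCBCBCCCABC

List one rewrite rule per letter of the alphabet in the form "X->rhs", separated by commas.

  step 1 ⇒ step 2: DCBCCADC ⇒ DC·BC·CA·BC·BC·C·DC·BC
    A ↦ C
    B ↦ CA
    C ↦ BC
    D ↦ DC

A->C, B->CA, C->BC, D->DC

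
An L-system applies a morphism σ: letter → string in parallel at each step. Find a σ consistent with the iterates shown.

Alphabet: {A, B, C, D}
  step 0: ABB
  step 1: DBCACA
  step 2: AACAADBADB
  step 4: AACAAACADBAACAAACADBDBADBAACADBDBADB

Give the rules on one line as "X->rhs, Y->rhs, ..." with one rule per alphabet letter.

A->DB, B->CA, C->A, D->AA

  step 1 ⇒ step 2: DBCACA ⇒ AA·CA·A·DB·A·DB
    A ↦ DB
    B ↦ CA
    C ↦ A
    D ↦ AA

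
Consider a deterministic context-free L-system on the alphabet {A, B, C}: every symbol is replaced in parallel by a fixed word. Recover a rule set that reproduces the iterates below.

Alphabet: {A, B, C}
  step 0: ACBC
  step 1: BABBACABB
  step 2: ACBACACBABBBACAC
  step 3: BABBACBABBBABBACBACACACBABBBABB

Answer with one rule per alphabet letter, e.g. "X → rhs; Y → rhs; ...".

A->B, B->AC, C->ABB

  step 2 ⇒ step 3: ACBACACBABBBACAC ⇒ B·ABB·AC·B·ABB·B·ABB·AC·B·AC·AC·AC·B·ABB·B·ABB
    A ↦ B
    B ↦ AC
    C ↦ ABB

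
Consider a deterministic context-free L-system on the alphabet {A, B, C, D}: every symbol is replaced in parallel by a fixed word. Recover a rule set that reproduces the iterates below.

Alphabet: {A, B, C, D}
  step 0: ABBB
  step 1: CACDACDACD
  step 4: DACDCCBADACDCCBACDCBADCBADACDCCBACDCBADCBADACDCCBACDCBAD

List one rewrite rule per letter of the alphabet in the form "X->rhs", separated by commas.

  step 0 ⇒ step 1: ABBB ⇒ C·ACD·ACD·ACD
    A ↦ C
    B ↦ ACD
    C ↦ D  (constrained at step 1)
    D ↦ CBA  (constrained at step 1)

A->C, B->ACD, C->D, D->CBA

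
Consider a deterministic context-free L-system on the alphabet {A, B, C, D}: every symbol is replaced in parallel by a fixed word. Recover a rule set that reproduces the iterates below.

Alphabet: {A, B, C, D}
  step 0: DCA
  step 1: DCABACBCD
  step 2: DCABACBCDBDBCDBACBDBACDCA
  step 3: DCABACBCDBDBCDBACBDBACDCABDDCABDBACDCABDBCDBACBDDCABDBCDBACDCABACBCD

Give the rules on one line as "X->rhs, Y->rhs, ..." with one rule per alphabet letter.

  step 2 ⇒ step 3: DCABACBCDBDBCDBACBDBACDCA ⇒ DCA·BAC·BCD·BD·BCD·BAC·BD·BAC·DCA·BD·DCA·BD·BAC·DCA·BD·BCD·BAC·BD·DCA·BD·BCD·BAC·DCA·BAC·BCD
    A ↦ BCD
    B ↦ BD
    C ↦ BAC
    D ↦ DCA

A->BCD, B->BD, C->BAC, D->DCA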